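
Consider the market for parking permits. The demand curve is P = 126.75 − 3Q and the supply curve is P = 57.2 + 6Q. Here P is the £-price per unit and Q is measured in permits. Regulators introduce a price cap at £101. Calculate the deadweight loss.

Competitive equilibrium: 126.75 − 3Q = 57.2 + 6Q → Q* = 7.7278, P* = 103.5667.
At the ceiling P = 101, quantity supplied = (101 − 57.2)/6 = 7.3.
Willingness to pay at Q' = 7.3: 126.75 − 3·7.3 = 104.85.
ΔQ = 7.7278 − 7.3 = 0.4278; wedge = 104.85 − 101 = 3.85.
DWL = ½ × 0.4278 × 3.85 = £0.82.

£0.82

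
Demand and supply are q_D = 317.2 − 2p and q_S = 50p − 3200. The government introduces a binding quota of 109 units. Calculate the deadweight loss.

1382.62

In inverse form: demand p = 158.6 − 0.5q, supply p = 64 + 0.02q.
Competitive equilibrium: 158.6 − 0.5q = 64 + 0.02q → q* = 181.9231, p* = 67.6385.
At q = 109: demand price = 158.6 − 0.5·109 = 104.1; supply price = 64 + 0.02·109 = 66.18.
Δq = 181.9231 − 109 = 72.9231; wedge = 104.1 − 66.18 = 37.92.
DWL = ½ × 72.9231 × 37.92 = 1382.62.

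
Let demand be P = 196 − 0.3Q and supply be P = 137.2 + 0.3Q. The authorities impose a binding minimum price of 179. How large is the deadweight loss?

512.53

Competitive equilibrium: 196 − 0.3Q = 137.2 + 0.3Q → Q* = 98, P* = 166.6.
At the floor P = 179, quantity demanded = (196 − 179)/0.3 = 56.6667.
Sellers' marginal cost at Q' = 56.6667: 137.2 + 0.3·56.6667 = 154.2.
ΔQ = 98 − 56.6667 = 41.3333; wedge = 179 − 154.2 = 24.8.
The triangle = ½ × 41.3333 × 24.8 = 512.53.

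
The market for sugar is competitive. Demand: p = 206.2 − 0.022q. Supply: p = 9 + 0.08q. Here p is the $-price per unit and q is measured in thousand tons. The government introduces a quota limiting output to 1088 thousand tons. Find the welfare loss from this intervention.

$36444.01 thousand

Competitive equilibrium: 206.2 − 0.022q = 9 + 0.08q → q* = 1933.3333, p* = 163.6667.
At q = 1088: demand price = 206.2 − 0.022·1088 = 182.264; supply price = 9 + 0.08·1088 = 96.04.
Δq = 1933.3333 − 1088 = 845.3333; wedge = 182.264 − 96.04 = 86.224.
Deadweight loss = ½ × 845.3333 × 86.224 = $36444.01 thousand.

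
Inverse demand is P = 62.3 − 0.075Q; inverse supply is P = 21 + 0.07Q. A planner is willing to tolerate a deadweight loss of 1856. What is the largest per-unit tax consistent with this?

23.2

Competitive equilibrium: 62.3 − 0.075Q = 21 + 0.07Q → Q* = 284.8276, P* = 40.9379.
A tax t gives ΔQ = t/0.145 and wedge t, so DWL = t²/0.29.
t²/0.29 = 1856 → t² = 538.24 → t = 23.2.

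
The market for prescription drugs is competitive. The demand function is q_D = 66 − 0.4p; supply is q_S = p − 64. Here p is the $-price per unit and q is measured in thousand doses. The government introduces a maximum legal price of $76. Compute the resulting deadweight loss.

In inverse form: demand p = 165 − 2.5q, supply p = 64 + q.
Competitive equilibrium: 165 − 2.5q = 64 + q → q* = 28.85714, p* = 92.85714.
At the ceiling p = 76, quantity supplied = (76 − 64)/1 = 12.
Willingness to pay at q' = 12: 165 − 2.5·12 = 135.
Δq = 28.85714 − 12 = 16.85714; wedge = 135 − 76 = 59.
The triangle = ½ × 16.85714 × 59 = $497.29 thousand.

$497.29 thousand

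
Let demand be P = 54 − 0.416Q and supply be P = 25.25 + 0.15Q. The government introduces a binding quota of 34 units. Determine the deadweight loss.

Competitive equilibrium: 54 − 0.416Q = 25.25 + 0.15Q → Q* = 50.7951, P* = 32.8693.
At Q = 34: demand price = 54 − 0.416·34 = 39.856; supply price = 25.25 + 0.15·34 = 30.35.
ΔQ = 50.7951 − 34 = 16.7951; wedge = 39.856 − 30.35 = 9.506.
DWL = ½ × 16.7951 × 9.506 = 79.83.

79.83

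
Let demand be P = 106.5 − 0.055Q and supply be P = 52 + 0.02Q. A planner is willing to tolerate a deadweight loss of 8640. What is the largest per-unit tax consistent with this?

Competitive equilibrium: 106.5 − 0.055Q = 52 + 0.02Q → Q* = 726.6667, P* = 66.5333.
A tax t gives ΔQ = t/0.075 and wedge t, so DWL = t²/0.15.
t²/0.15 = 8640 → t² = 1296 → t = 36.

36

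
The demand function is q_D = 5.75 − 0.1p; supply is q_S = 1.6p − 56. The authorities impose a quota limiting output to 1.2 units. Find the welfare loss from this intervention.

In inverse form: demand p = 57.5 − 10q, supply p = 35 + 0.625q.
Competitive equilibrium: 57.5 − 10q = 35 + 0.625q → q* = 2.1176, p* = 36.3235.
At q = 1.2: demand price = 57.5 − 10·1.2 = 45.5; supply price = 35 + 0.625·1.2 = 35.75.
Δq = 2.1176 − 1.2 = 0.9176; wedge = 45.5 − 35.75 = 9.75.
The triangle = ½ × 0.9176 × 9.75 = 4.47.

4.47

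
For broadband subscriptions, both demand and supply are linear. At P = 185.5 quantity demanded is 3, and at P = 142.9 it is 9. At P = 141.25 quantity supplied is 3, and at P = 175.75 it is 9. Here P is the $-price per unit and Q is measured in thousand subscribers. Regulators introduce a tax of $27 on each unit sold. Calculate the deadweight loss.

$28.37 thousand

Demand slope = (142.9 − 185.5)/(9 − 3) = −7.1, so P = 206.8 − 7.1Q.
Supply slope = (175.75 − 141.25)/(9 − 3) = 5.75, so P = 124 + 5.75Q.
Competitive equilibrium: 206.8 − 7.1Q = 124 + 5.75Q → Q* = 6.4436, P* = 161.0506.
With the tax, the buyer price exceeds the seller price by 27: (206.8 − 7.1Q) − (124 + 5.75Q) = 27 → Q' = 4.3424.
ΔQ = 6.4436 − 4.3424 = 2.1012; the wedge equals the tax, 27.
The triangle = ½ × 2.1012 × 27 = $28.37 thousand.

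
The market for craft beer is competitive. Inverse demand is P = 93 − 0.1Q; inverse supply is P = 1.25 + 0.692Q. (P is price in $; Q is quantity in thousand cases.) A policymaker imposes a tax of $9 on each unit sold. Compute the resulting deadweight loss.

$51.14 thousand

Competitive equilibrium: 93 − 0.1Q = 1.25 + 0.692Q → Q* = 115.846, P* = 81.4154.
With the tax, the buyer price exceeds the seller price by 9: (93 − 0.1Q) − (1.25 + 0.692Q) = 9 → Q' = 104.4823.
ΔQ = 115.846 − 104.4823 = 11.3637; the wedge equals the tax, 9.
Welfare loss = ½ × 11.3637 × 9 = $51.14 thousand.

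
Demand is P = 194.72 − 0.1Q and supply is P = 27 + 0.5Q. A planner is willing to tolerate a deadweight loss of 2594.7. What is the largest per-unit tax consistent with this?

55.8

Competitive equilibrium: 194.72 − 0.1Q = 27 + 0.5Q → Q* = 279.5333, P* = 166.7667.
A tax t gives ΔQ = t/0.6 and wedge t, so DWL = t²/1.2.
t²/1.2 = 2594.7 → t² = 3113.64 → t = 55.8.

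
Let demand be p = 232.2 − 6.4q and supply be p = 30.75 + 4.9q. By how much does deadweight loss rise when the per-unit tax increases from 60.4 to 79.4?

Competitive equilibrium: 232.2 − 6.4q = 30.75 + 4.9q → q* = 17.8274, p* = 118.1044.
For a per-unit tax t: Δq = t/11.3, so DWL = ½·t·(t/11.3) = t²/22.6.
At t = 60.4: DWL = 161.423. At t = 79.4: DWL = 278.954.
Increase = 278.954 − 161.423 = 117.53.

117.53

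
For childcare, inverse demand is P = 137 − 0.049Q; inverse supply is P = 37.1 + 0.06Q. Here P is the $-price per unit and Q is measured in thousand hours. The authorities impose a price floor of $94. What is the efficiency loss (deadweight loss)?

$82.74 thousand

Competitive equilibrium: 137 − 0.049Q = 37.1 + 0.06Q → Q* = 916.5138, P* = 92.0908.
At the floor P = 94, quantity demanded = (137 − 94)/0.049 = 877.551.
Sellers' marginal cost at Q' = 877.551: 37.1 + 0.06·877.551 = 89.7531.
ΔQ = 916.5138 − 877.551 = 38.9628; wedge = 94 − 89.7531 = 4.2469.
Deadweight loss = ½ × 38.9628 × 4.2469 = $82.74 thousand.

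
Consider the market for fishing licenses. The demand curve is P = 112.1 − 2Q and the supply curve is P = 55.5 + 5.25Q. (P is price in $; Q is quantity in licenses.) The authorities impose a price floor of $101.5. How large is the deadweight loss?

$22.78

Competitive equilibrium: 112.1 − 2Q = 55.5 + 5.25Q → Q* = 7.8069, P* = 96.4862.
At the floor P = 101.5, quantity demanded = (112.1 − 101.5)/2 = 5.3.
Sellers' marginal cost at Q' = 5.3: 55.5 + 5.25·5.3 = 83.325.
ΔQ = 7.8069 − 5.3 = 2.5069; wedge = 101.5 − 83.325 = 18.175.
The triangle = ½ × 2.5069 × 18.175 = $22.78.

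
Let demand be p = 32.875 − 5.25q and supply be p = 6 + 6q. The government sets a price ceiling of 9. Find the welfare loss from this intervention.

20.07

Competitive equilibrium: 32.875 − 5.25q = 6 + 6q → q* = 2.3889, p* = 20.3333.
At the ceiling p = 9, quantity supplied = (9 − 6)/6 = 0.5.
Willingness to pay at q' = 0.5: 32.875 − 5.25·0.5 = 30.25.
Δq = 2.3889 − 0.5 = 1.8889; wedge = 30.25 − 9 = 21.25.
Welfare loss = ½ × 1.8889 × 21.25 = 20.07.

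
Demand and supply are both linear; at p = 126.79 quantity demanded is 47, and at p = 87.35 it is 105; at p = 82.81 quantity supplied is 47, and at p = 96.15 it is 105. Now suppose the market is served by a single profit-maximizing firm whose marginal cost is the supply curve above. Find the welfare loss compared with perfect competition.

756.29

Demand slope = (87.35 − 126.79)/(105 − 47) = −0.68, so p = 158.75 − 0.68q.
Supply slope = (96.15 − 82.81)/(105 − 47) = 0.23, so p = 72 + 0.23q.
Competitive equilibrium: 158.75 − 0.68q = 72 + 0.23q → q* = 95.32967, p* = 93.92582.
Marginal revenue: MR = 158.75 − 1.36q. Set MR = MC: 158.75 − 1.36q = 72 + 0.23q → q_m = 54.55975.
Price p_m = 158.75 − 0.68·54.55975 = 121.64937; MC(q_m) = 72 + 0.23·54.55975 = 84.54874.
Competitive q* = 95.32967, so Δq = 40.76992; wedge = 121.64937 − 84.54874 = 37.10063.
The triangle = ½ × 40.76992 × 37.10063 = 756.29.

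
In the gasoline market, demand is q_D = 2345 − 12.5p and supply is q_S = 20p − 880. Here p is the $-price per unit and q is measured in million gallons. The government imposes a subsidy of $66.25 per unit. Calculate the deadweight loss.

$16881.01 million

In inverse form: demand p = 187.6 − 0.08q, supply p = 44 + 0.05q.
Competitive equilibrium: 187.6 − 0.08q = 44 + 0.05q → q* = 1104.6154, p* = 99.2308.
The subsidy lowers effective supply by 66.25: p = 0.05q − 22.25.
New quantity: 187.6 − 0.08q = 0.05q − 22.25 → q' = 1614.2308.
Overproduction Δq = 1614.2308 − 1104.6154 = 509.6154; wedge = subsidy = 66.25.
Deadweight loss = ½ × 509.6154 × 66.25 = $16881.01 million.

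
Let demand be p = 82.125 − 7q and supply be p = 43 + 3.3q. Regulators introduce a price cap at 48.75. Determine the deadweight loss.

21.77

Competitive equilibrium: 82.125 − 7q = 43 + 3.3q → q* = 3.7985, p* = 55.5352.
At the ceiling p = 48.75, quantity supplied = (48.75 − 43)/3.3 = 1.7424.
Willingness to pay at q' = 1.7424: 82.125 − 7·1.7424 = 69.9282.
Δq = 3.7985 − 1.7424 = 2.0561; wedge = 69.9282 − 48.75 = 21.1782.
DWL = ½ × 2.0561 × 21.1782 = 21.77.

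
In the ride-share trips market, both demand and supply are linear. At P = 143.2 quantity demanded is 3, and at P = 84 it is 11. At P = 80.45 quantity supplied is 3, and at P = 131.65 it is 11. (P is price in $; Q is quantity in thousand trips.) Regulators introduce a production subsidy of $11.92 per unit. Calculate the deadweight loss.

$5.15 thousand

Demand slope = (84 − 143.2)/(11 − 3) = −7.4, so P = 165.4 − 7.4Q.
Supply slope = (131.65 − 80.45)/(11 − 3) = 6.4, so P = 61.25 + 6.4Q.
Competitive equilibrium: 165.4 − 7.4Q = 61.25 + 6.4Q → Q* = 7.5471, P* = 109.5514.
The subsidy lowers effective supply by 11.92: P = 49.33 + 6.4Q.
New quantity: 165.4 − 7.4Q = 49.33 + 6.4Q → Q' = 8.4109.
Overproduction ΔQ = 8.4109 − 7.5471 = 0.8638; wedge = subsidy = 11.92.
The triangle = ½ × 0.8638 × 11.92 = $5.15 thousand.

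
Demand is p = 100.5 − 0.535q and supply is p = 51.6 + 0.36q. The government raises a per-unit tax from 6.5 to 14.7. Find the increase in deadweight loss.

97.12

Competitive equilibrium: 100.5 − 0.535q = 51.6 + 0.36q → q* = 54.6369, p* = 71.2693.
For a per-unit tax t: Δq = t/0.895, so DWL = ½·t·(t/0.895) = t²/1.79.
At t = 6.5: DWL = 23.603. At t = 14.7: DWL = 120.721.
Increase = 120.721 − 23.603 = 97.12.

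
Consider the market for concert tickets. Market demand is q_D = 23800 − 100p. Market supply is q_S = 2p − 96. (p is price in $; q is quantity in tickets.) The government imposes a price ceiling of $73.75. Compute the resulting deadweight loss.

In inverse form: demand p = 238 − 0.01q, supply p = 48 + 0.5q.
Competitive equilibrium: 238 − 0.01q = 48 + 0.5q → q* = 372.549, p* = 234.2745.
At the ceiling p = 73.75, quantity supplied = (73.75 − 48)/0.5 = 51.5.
Willingness to pay at q' = 51.5: 238 − 0.01·51.5 = 237.485.
Δq = 372.549 − 51.5 = 321.049; wedge = 237.485 − 73.75 = 163.735.
DWL = ½ × 321.049 × 163.735 = $26283.48.

$26283.48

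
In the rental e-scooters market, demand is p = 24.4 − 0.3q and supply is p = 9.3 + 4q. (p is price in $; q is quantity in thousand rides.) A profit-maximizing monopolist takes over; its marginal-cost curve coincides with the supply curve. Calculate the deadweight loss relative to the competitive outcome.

$0.11 thousand

Competitive equilibrium: 24.4 − 0.3q = 9.3 + 4q → q* = 3.5116, p* = 23.3465.
Marginal revenue: MR = 24.4 − 0.6q. Set MR = MC: 24.4 − 0.6q = 9.3 + 4q → q_m = 3.2826.
Price p_m = 24.4 − 0.3·3.2826 = 23.4152; MC(q_m) = 9.3 + 4·3.2826 = 22.4304.
Competitive q* = 3.5116, so Δq = 0.229; wedge = 23.4152 − 22.4304 = 0.9848.
DWL = ½ × 0.229 × 0.9848 = $0.11 thousand.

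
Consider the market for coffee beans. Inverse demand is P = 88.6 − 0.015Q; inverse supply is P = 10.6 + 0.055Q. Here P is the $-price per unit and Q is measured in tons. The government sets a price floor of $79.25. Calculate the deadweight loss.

$8436.20

Competitive equilibrium: 88.6 − 0.015Q = 10.6 + 0.055Q → Q* = 1114.28571, P* = 71.88571.
At the floor P = 79.25, quantity demanded = (88.6 − 79.25)/0.015 = 623.33333.
Sellers' marginal cost at Q' = 623.33333: 10.6 + 0.055·623.33333 = 44.88333.
ΔQ = 1114.28571 − 623.33333 = 490.95238; wedge = 79.25 − 44.88333 = 34.36667.
DWL = ½ × 490.95238 × 34.36667 = $8436.20.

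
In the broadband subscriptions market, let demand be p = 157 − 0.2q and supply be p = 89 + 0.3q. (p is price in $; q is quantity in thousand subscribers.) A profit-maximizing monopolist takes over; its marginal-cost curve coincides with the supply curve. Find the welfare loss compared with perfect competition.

$377.47 thousand

Competitive equilibrium: 157 − 0.2q = 89 + 0.3q → q* = 136, p* = 129.8.
Marginal revenue: MR = 157 − 0.4q. Set MR = MC: 157 − 0.4q = 89 + 0.3q → q_m = 97.1429.
Price p_m = 157 − 0.2·97.1429 = 137.5714; MC(q_m) = 89 + 0.3·97.1429 = 118.1429.
Competitive q* = 136, so Δq = 38.8571; wedge = 137.5714 − 118.1429 = 19.4285.
Welfare loss = ½ × 38.8571 × 19.4285 = $377.47 thousand.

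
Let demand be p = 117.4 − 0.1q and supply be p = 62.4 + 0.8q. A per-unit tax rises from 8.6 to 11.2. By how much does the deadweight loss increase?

Competitive equilibrium: 117.4 − 0.1q = 62.4 + 0.8q → q* = 61.1111, p* = 111.2889.
For a per-unit tax t: Δq = t/0.9, so DWL = ½·t·(t/0.9) = t²/1.8.
At t = 8.6: DWL = 41.089. At t = 11.2: DWL = 69.689.
Increase = 69.689 − 41.089 = 28.60.

28.60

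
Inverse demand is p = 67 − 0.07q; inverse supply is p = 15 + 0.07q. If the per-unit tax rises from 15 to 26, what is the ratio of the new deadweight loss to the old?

3.004

Competitive equilibrium: 67 − 0.07q = 15 + 0.07q → q* = 371.4286, p* = 41.
For a per-unit tax t: Δq = t/0.14, so DWL = ½·t·(t/0.14) = t²/0.28.
At t = 15: DWL = 803.571. At t = 26: DWL = 2414.286.
Ratio = (26/15)² = 3.004.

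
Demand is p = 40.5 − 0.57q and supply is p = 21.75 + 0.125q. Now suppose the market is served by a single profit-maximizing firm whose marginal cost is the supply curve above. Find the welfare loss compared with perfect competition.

Competitive equilibrium: 40.5 − 0.57q = 21.75 + 0.125q → q* = 26.9784, p* = 25.1223.
Marginal revenue: MR = 40.5 − 1.14q. Set MR = MC: 40.5 − 1.14q = 21.75 + 0.125q → q_m = 14.8221.
Price p_m = 40.5 − 0.57·14.8221 = 32.0514; MC(q_m) = 21.75 + 0.125·14.8221 = 23.6028.
Competitive q* = 26.9784, so Δq = 12.1563; wedge = 32.0514 − 23.6028 = 8.4486.
Welfare loss = ½ × 12.1563 × 8.4486 = 51.35.

51.35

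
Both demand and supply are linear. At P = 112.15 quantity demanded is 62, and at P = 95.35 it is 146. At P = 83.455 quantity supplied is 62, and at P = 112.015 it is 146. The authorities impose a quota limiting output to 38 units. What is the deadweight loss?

Demand slope = (95.35 − 112.15)/(146 − 62) = −0.2, so P = 124.55 − 0.2Q.
Supply slope = (112.015 − 83.455)/(146 − 62) = 0.34, so P = 62.375 + 0.34Q.
Competitive equilibrium: 124.55 − 0.2Q = 62.375 + 0.34Q → Q* = 115.1389, P* = 101.5222.
At Q = 38: demand price = 124.55 − 0.2·38 = 116.95; supply price = 62.375 + 0.34·38 = 75.295.
ΔQ = 115.1389 − 38 = 77.1389; wedge = 116.95 − 75.295 = 41.655.
Deadweight loss = ½ × 77.1389 × 41.655 = 1606.61.

1606.61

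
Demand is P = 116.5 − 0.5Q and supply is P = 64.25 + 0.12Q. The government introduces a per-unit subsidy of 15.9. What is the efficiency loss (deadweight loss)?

203.88

Competitive equilibrium: 116.5 − 0.5Q = 64.25 + 0.12Q → Q* = 84.2742, P* = 74.3629.
The subsidy lowers effective supply by 15.9: P = 48.35 + 0.12Q.
New quantity: 116.5 − 0.5Q = 48.35 + 0.12Q → Q' = 109.9194.
Overproduction ΔQ = 109.9194 − 84.2742 = 25.6452; wedge = subsidy = 15.9.
The triangle = ½ × 25.6452 × 15.9 = 203.88.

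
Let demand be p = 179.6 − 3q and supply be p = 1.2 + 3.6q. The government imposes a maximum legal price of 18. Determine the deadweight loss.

Competitive equilibrium: 179.6 − 3q = 1.2 + 3.6q → q* = 27.0303, p* = 98.50909.
At the ceiling p = 18, quantity supplied = (18 − 1.2)/3.6 = 4.66667.
Willingness to pay at q' = 4.66667: 179.6 − 3·4.66667 = 165.59999.
Δq = 27.0303 − 4.66667 = 22.36363; wedge = 165.59999 − 18 = 147.59999.
Welfare loss = ½ × 22.36363 × 147.59999 = 1650.44.

1650.44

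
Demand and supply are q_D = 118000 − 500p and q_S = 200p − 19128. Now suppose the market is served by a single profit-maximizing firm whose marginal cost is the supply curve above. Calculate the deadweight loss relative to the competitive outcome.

In inverse form: demand p = 236 − 0.002q, supply p = 95.64 + 0.005q.
Competitive equilibrium: 236 − 0.002q = 95.64 + 0.005q → q* = 20051.4285714, p* = 195.8971429.
Marginal revenue: MR = 236 − 0.004q. Set MR = MC: 236 − 0.004q = 95.64 + 0.005q → q_m = 15595.5555556.
Price p_m = 236 − 0.002·15595.5555556 = 204.8088889; MC(q_m) = 95.64 + 0.005·15595.5555556 = 173.6177778.
Competitive q* = 20051.4285714, so Δq = 4455.8730158; wedge = 204.8088889 − 173.6177778 = 31.1911111.
The triangle = ½ × 4455.8730158 × 31.1911111 = 69491.82.

69491.82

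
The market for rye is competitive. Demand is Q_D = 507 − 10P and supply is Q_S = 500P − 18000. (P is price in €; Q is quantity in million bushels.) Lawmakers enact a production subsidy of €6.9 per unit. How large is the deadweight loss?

In inverse form: demand P = 50.7 − 0.1Q, supply P = 36 + 0.002Q.
Competitive equilibrium: 50.7 − 0.1Q = 36 + 0.002Q → Q* = 144.1176, P* = 36.2882.
The subsidy lowers effective supply by 6.9: P = 29.1 + 0.002Q.
New quantity: 50.7 − 0.1Q = 29.1 + 0.002Q → Q' = 211.7647.
Overproduction ΔQ = 211.7647 − 144.1176 = 67.6471; wedge = subsidy = 6.9.
DWL = ½ × 67.6471 × 6.9 = €233.38 million.

€233.38 million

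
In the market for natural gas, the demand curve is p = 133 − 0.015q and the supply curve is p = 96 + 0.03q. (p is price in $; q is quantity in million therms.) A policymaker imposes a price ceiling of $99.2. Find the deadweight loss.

Competitive equilibrium: 133 − 0.015q = 96 + 0.03q → q* = 822.2222, p* = 120.6667.
At the ceiling p = 99.2, quantity supplied = (99.2 − 96)/0.03 = 106.6667.
Willingness to pay at q' = 106.6667: 133 − 0.015·106.6667 = 131.4.
Δq = 822.2222 − 106.6667 = 715.5555; wedge = 131.4 − 99.2 = 32.2.
The triangle = ½ × 715.5555 × 32.2 = $11520.44 million.

$11520.44 million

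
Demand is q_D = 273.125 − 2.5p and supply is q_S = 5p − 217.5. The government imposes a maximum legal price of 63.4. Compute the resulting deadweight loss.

In inverse form: demand p = 109.25 − 0.4q, supply p = 43.5 + 0.2q.
Competitive equilibrium: 109.25 − 0.4q = 43.5 + 0.2q → q* = 109.5833, p* = 65.4167.
At the ceiling p = 63.4, quantity supplied = (63.4 − 43.5)/0.2 = 99.5.
Willingness to pay at q' = 99.5: 109.25 − 0.4·99.5 = 69.45.
Δq = 109.5833 − 99.5 = 10.0833; wedge = 69.45 − 63.4 = 6.05.
The triangle = ½ × 10.0833 × 6.05 = 30.50.

30.50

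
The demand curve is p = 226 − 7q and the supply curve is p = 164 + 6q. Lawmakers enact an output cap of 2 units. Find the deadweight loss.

49.85

Competitive equilibrium: 226 − 7q = 164 + 6q → q* = 4.7692, p* = 192.6154.
At q = 2: demand price = 226 − 7·2 = 212; supply price = 164 + 6·2 = 176.
Δq = 4.7692 − 2 = 2.7692; wedge = 212 − 176 = 36.
Deadweight loss = ½ × 2.7692 × 36 = 49.85.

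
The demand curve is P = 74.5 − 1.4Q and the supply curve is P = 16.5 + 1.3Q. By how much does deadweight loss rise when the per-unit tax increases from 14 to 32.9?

164.15

Competitive equilibrium: 74.5 − 1.4Q = 16.5 + 1.3Q → Q* = 21.4815, P* = 44.4259.
For a per-unit tax t: ΔQ = t/2.7, so DWL = ½·t·(t/2.7) = t²/5.4.
At t = 14: DWL = 36.296. At t = 32.9: DWL = 200.446.
Increase = 200.446 − 36.296 = 164.15.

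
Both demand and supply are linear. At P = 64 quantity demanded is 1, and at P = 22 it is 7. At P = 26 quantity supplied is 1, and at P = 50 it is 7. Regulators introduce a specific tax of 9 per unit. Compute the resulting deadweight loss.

Demand slope = (22 − 64)/(7 − 1) = −7, so P = 71 − 7Q.
Supply slope = (50 − 26)/(7 − 1) = 4, so P = 22 + 4Q.
Competitive equilibrium: 71 − 7Q = 22 + 4Q → Q* = 4.4545, P* = 39.8182.
With the tax, the buyer price exceeds the seller price by 9: (71 − 7Q) − (22 + 4Q) = 9 → Q' = 3.6364.
ΔQ = 4.4545 − 3.6364 = 0.8181; the wedge equals the tax, 9.
Deadweight loss = ½ × 0.8181 × 9 = 3.68.

3.68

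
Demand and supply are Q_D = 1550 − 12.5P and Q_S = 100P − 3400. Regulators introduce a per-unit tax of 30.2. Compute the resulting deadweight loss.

In inverse form: demand P = 124 − 0.08Q, supply P = 34 + 0.01Q.
Competitive equilibrium: 124 − 0.08Q = 34 + 0.01Q → Q* = 1000, P* = 44.
With the tax, the buyer price exceeds the seller price by 30.2: (124 − 0.08Q) − (34 + 0.01Q) = 30.2 → Q' = 664.4444.
ΔQ = 1000 − 664.4444 = 335.5556; the wedge equals the tax, 30.2.
Welfare loss = ½ × 335.5556 × 30.2 = 5066.89.

5066.89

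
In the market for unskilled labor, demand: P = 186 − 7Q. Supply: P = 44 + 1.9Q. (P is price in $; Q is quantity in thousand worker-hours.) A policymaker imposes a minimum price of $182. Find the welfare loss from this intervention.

Competitive equilibrium: 186 − 7Q = 44 + 1.9Q → Q* = 15.9551, P* = 74.3146.
At the floor P = 182, quantity demanded = (186 − 182)/7 = 0.5714.
Sellers' marginal cost at Q' = 0.5714: 44 + 1.9·0.5714 = 45.0857.
ΔQ = 15.9551 − 0.5714 = 15.3837; wedge = 182 − 45.0857 = 136.9143.
DWL = ½ × 15.3837 × 136.9143 = $1053.12 thousand.

$1053.12 thousand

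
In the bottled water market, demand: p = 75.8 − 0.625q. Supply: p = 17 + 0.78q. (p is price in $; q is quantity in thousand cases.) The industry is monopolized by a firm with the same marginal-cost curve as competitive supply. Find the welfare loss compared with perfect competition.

Competitive equilibrium: 75.8 − 0.625q = 17 + 0.78q → q* = 41.8505, p* = 49.6434.
Marginal revenue: MR = 75.8 − 1.25q. Set MR = MC: 75.8 − 1.25q = 17 + 0.78q → q_m = 28.9655.
Price p_m = 75.8 − 0.625·28.9655 = 57.6966; MC(q_m) = 17 + 0.78·28.9655 = 39.5931.
Competitive q* = 41.8505, so Δq = 12.885; wedge = 57.6966 − 39.5931 = 18.1035.
Deadweight loss = ½ × 12.885 × 18.1035 = $116.63 thousand.

$116.63 thousand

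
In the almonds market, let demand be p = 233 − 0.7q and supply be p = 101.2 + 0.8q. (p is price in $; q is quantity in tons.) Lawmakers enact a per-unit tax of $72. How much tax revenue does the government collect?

$2870.40

Competitive equilibrium: 233 − 0.7q = 101.2 + 0.8q → q* = 87.8667, p* = 171.4933.
With the tax, the buyer price exceeds the seller price by 72: (233 − 0.7q) − (101.2 + 0.8q) = 72 → q' = 39.8667.
Tax revenue = 72 × 39.8667 = $2870.40.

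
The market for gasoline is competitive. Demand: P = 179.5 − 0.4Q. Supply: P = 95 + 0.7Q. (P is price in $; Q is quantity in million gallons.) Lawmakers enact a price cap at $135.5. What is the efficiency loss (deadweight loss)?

$197.74 million

Competitive equilibrium: 179.5 − 0.4Q = 95 + 0.7Q → Q* = 76.8182, P* = 148.7727.
At the ceiling P = 135.5, quantity supplied = (135.5 − 95)/0.7 = 57.8571.
Willingness to pay at Q' = 57.8571: 179.5 − 0.4·57.8571 = 156.3572.
ΔQ = 76.8182 − 57.8571 = 18.9611; wedge = 156.3572 − 135.5 = 20.8572.
DWL = ½ × 18.9611 × 20.8572 = $197.74 million.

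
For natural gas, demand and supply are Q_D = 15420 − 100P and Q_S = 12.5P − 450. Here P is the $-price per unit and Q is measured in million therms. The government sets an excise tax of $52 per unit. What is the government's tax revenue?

$38248.89 million

In inverse form: demand P = 154.2 − 0.01Q, supply P = 36 + 0.08Q.
Competitive equilibrium: 154.2 − 0.01Q = 36 + 0.08Q → Q* = 1313.3333, P* = 141.0667.
With the tax, the buyer price exceeds the seller price by 52: (154.2 − 0.01Q) − (36 + 0.08Q) = 52 → Q' = 735.5556.
Tax revenue = 52 × 735.5556 = $38248.89 million.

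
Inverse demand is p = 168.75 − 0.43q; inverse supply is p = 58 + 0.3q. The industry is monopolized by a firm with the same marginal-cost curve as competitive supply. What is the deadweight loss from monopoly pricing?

1154.40

Competitive equilibrium: 168.75 − 0.43q = 58 + 0.3q → q* = 151.7123, p* = 103.5137.
Marginal revenue: MR = 168.75 − 0.86q. Set MR = MC: 168.75 − 0.86q = 58 + 0.3q → q_m = 95.4741.
Price p_m = 168.75 − 0.43·95.4741 = 127.6961; MC(q_m) = 58 + 0.3·95.4741 = 86.6422.
Competitive q* = 151.7123, so Δq = 56.2382; wedge = 127.6961 − 86.6422 = 41.0539.
Welfare loss = ½ × 56.2382 × 41.0539 = 1154.40.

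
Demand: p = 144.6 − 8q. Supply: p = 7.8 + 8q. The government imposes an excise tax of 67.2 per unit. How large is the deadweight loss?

141.12

Competitive equilibrium: 144.6 − 8q = 7.8 + 8q → q* = 8.55, p* = 76.2.
With the tax, the buyer price exceeds the seller price by 67.2: (144.6 − 8q) − (7.8 + 8q) = 67.2 → q' = 4.35.
Δq = 8.55 − 4.35 = 4.2; the wedge equals the tax, 67.2.
The triangle = ½ × 4.2 × 67.2 = 141.12.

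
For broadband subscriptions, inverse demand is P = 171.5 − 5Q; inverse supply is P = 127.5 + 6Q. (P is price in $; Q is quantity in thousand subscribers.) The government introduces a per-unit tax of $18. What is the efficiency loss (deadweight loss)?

Competitive equilibrium: 171.5 − 5Q = 127.5 + 6Q → Q* = 4, P* = 151.5.
With the tax, the buyer price exceeds the seller price by 18: (171.5 − 5Q) − (127.5 + 6Q) = 18 → Q' = 2.3636.
ΔQ = 4 − 2.3636 = 1.6364; the wedge equals the tax, 18.
The triangle = ½ × 1.6364 × 18 = $14.73 thousand.

$14.73 thousand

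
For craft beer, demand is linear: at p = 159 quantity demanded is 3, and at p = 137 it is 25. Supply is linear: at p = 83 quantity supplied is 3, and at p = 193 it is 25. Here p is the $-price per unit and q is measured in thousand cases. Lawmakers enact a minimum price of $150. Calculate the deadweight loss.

$40.33 thousand

Demand slope = (137 − 159)/(25 − 3) = −1, so p = 162 − q.
Supply slope = (193 − 83)/(25 − 3) = 5, so p = 68 + 5q.
Competitive equilibrium: 162 − q = 68 + 5q → q* = 15.6667, p* = 146.3333.
At the floor p = 150, quantity demanded = (162 − 150)/1 = 12.
Sellers' marginal cost at q' = 12: 68 + 5·12 = 128.
Δq = 15.6667 − 12 = 3.6667; wedge = 150 − 128 = 22.
Welfare loss = ½ × 3.6667 × 22 = $40.33 thousand.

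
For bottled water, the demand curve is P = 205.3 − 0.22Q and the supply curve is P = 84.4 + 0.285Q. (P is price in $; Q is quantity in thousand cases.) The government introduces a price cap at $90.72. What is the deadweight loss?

Competitive equilibrium: 205.3 − 0.22Q = 84.4 + 0.285Q → Q* = 239.405941, P* = 152.630693.
At the ceiling P = 90.72, quantity supplied = (90.72 − 84.4)/0.285 = 22.175439.
Willingness to pay at Q' = 22.175439: 205.3 − 0.22·22.175439 = 200.421403.
ΔQ = 239.405941 − 22.175439 = 217.230502; wedge = 200.421403 − 90.72 = 109.701403.
DWL = ½ × 217.230502 × 109.701403 = $11915.25 thousand.

$11915.25 thousand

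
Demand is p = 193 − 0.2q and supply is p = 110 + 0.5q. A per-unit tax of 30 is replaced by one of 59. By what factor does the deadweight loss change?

3.868

Competitive equilibrium: 193 − 0.2q = 110 + 0.5q → q* = 118.5714, p* = 169.2857.
For a per-unit tax t: Δq = t/0.7, so DWL = ½·t·(t/0.7) = t²/1.4.
At t = 30: DWL = 642.857. At t = 59: DWL = 2486.429.
Ratio = (59/30)² = 3.868.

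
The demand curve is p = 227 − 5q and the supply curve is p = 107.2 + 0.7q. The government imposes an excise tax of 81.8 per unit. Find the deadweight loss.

586.95

Competitive equilibrium: 227 − 5q = 107.2 + 0.7q → q* = 21.0175, p* = 121.9123.
With the tax, the buyer price exceeds the seller price by 81.8: (227 − 5q) − (107.2 + 0.7q) = 81.8 → q' = 6.6667.
Δq = 21.0175 − 6.6667 = 14.3508; the wedge equals the tax, 81.8.
Deadweight loss = ½ × 14.3508 × 81.8 = 586.95.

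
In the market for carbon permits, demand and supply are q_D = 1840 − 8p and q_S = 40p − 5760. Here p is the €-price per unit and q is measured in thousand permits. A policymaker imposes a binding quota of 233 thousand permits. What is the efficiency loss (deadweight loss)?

€8687.01 thousand

In inverse form: demand p = 230 − 0.125q, supply p = 144 + 0.025q.
Competitive equilibrium: 230 − 0.125q = 144 + 0.025q → q* = 573.3333, p* = 158.3333.
At q = 233: demand price = 230 − 0.125·233 = 200.875; supply price = 144 + 0.025·233 = 149.825.
Δq = 573.3333 − 233 = 340.3333; wedge = 200.875 − 149.825 = 51.05.
The triangle = ½ × 340.3333 × 51.05 = €8687.01 thousand.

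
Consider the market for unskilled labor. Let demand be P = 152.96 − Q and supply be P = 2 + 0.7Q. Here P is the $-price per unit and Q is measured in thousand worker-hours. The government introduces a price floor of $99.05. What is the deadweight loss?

Competitive equilibrium: 152.96 − Q = 2 + 0.7Q → Q* = 88.8, P* = 64.16.
At the floor P = 99.05, quantity demanded = (152.96 − 99.05)/1 = 53.91.
Sellers' marginal cost at Q' = 53.91: 2 + 0.7·53.91 = 39.737.
ΔQ = 88.8 − 53.91 = 34.89; wedge = 99.05 − 39.737 = 59.313.
The triangle = ½ × 34.89 × 59.313 = $1034.72 thousand.

$1034.72 thousand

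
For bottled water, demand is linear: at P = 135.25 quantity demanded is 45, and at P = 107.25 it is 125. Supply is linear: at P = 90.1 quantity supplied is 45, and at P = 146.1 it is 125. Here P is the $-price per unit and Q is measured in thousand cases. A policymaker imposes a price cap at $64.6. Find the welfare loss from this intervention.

$3312.17 thousand

Demand slope = (107.25 − 135.25)/(125 − 45) = −0.35, so P = 151 − 0.35Q.
Supply slope = (146.1 − 90.1)/(125 − 45) = 0.7, so P = 58.6 + 0.7Q.
Competitive equilibrium: 151 − 0.35Q = 58.6 + 0.7Q → Q* = 88, P* = 120.2.
At the ceiling P = 64.6, quantity supplied = (64.6 − 58.6)/0.7 = 8.5714.
Willingness to pay at Q' = 8.5714: 151 − 0.35·8.5714 = 148.
ΔQ = 88 − 8.5714 = 79.4286; wedge = 148 − 64.6 = 83.4.
Deadweight loss = ½ × 79.4286 × 83.4 = $3312.17 thousand.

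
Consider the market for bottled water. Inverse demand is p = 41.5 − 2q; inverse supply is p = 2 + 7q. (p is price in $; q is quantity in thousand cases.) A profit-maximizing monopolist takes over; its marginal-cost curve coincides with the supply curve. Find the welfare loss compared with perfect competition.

$2.87 thousand

Competitive equilibrium: 41.5 − 2q = 2 + 7q → q* = 4.3889, p* = 32.7222.
Marginal revenue: MR = 41.5 − 4q. Set MR = MC: 41.5 − 4q = 2 + 7q → q_m = 3.5909.
Price p_m = 41.5 − 2·3.5909 = 34.3182; MC(q_m) = 2 + 7·3.5909 = 27.1363.
Competitive q* = 4.3889, so Δq = 0.798; wedge = 34.3182 − 27.1363 = 7.1819.
Welfare loss = ½ × 0.798 × 7.1819 = $2.87 thousand.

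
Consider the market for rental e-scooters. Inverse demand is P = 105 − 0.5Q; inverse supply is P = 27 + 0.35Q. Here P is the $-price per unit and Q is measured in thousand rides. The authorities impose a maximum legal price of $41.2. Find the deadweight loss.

Competitive equilibrium: 105 − 0.5Q = 27 + 0.35Q → Q* = 91.7647, P* = 59.1176.
At the ceiling P = 41.2, quantity supplied = (41.2 − 27)/0.35 = 40.5714.
Willingness to pay at Q' = 40.5714: 105 − 0.5·40.5714 = 84.7143.
ΔQ = 91.7647 − 40.5714 = 51.1933; wedge = 84.7143 − 41.2 = 43.5143.
Welfare loss = ½ × 51.1933 × 43.5143 = $1113.82 thousand.

$1113.82 thousand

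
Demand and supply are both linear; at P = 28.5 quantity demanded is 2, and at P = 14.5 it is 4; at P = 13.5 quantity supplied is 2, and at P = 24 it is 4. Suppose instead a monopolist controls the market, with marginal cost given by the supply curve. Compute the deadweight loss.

Demand slope = (14.5 − 28.5)/(4 − 2) = −7, so P = 42.5 − 7Q.
Supply slope = (24 − 13.5)/(4 − 2) = 5.25, so P = 3 + 5.25Q.
Competitive equilibrium: 42.5 − 7Q = 3 + 5.25Q → Q* = 3.2245, P* = 19.9286.
Marginal revenue: MR = 42.5 − 14Q. Set MR = MC: 42.5 − 14Q = 3 + 5.25Q → Q_m = 2.0519.
Price P_m = 42.5 − 7·2.0519 = 28.1367; MC(Q_m) = 3 + 5.25·2.0519 = 13.7725.
Competitive Q* = 3.2245, so ΔQ = 1.1726; wedge = 28.1367 − 13.7725 = 14.3642.
Welfare loss = ½ × 1.1726 × 14.3642 = 8.42.

8.42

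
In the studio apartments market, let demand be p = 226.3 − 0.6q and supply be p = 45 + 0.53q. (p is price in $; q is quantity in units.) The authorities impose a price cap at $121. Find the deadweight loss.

$164.17

Competitive equilibrium: 226.3 − 0.6q = 45 + 0.53q → q* = 160.44248, p* = 130.03451.
At the ceiling p = 121, quantity supplied = (121 − 45)/0.53 = 143.39623.
Willingness to pay at q' = 143.39623: 226.3 − 0.6·143.39623 = 140.26226.
Δq = 160.44248 − 143.39623 = 17.04625; wedge = 140.26226 − 121 = 19.26226.
DWL = ½ × 17.04625 × 19.26226 = $164.17.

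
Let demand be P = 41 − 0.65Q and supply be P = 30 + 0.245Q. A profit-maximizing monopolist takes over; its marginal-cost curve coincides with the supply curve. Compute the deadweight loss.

11.96

Competitive equilibrium: 41 − 0.65Q = 30 + 0.245Q → Q* = 12.2905, P* = 33.0112.
Marginal revenue: MR = 41 − 1.3Q. Set MR = MC: 41 − 1.3Q = 30 + 0.245Q → Q_m = 7.1197.
Price P_m = 41 − 0.65·7.1197 = 36.3722; MC(Q_m) = 30 + 0.245·7.1197 = 31.7443.
Competitive Q* = 12.2905, so ΔQ = 5.1708; wedge = 36.3722 − 31.7443 = 4.6279.
The triangle = ½ × 5.1708 × 4.6279 = 11.96.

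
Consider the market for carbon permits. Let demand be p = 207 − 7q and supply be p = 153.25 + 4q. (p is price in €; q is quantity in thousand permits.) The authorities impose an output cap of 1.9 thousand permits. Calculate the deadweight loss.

€49.05 thousand

Competitive equilibrium: 207 − 7q = 153.25 + 4q → q* = 4.8864, p* = 172.7955.
At q = 1.9: demand price = 207 − 7·1.9 = 193.7; supply price = 153.25 + 4·1.9 = 160.85.
Δq = 4.8864 − 1.9 = 2.9864; wedge = 193.7 − 160.85 = 32.85.
Deadweight loss = ½ × 2.9864 × 32.85 = €49.05 thousand.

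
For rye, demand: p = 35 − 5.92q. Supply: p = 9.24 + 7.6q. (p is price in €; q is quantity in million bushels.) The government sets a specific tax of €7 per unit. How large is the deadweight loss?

Competitive equilibrium: 35 − 5.92q = 9.24 + 7.6q → q* = 1.9053, p* = 23.7205.
With the tax, the buyer price exceeds the seller price by 7: (35 − 5.92q) − (9.24 + 7.6q) = 7 → q' = 1.3876.
Δq = 1.9053 − 1.3876 = 0.5177; the wedge equals the tax, 7.
DWL = ½ × 0.5177 × 7 = €1.81 million.

€1.81 million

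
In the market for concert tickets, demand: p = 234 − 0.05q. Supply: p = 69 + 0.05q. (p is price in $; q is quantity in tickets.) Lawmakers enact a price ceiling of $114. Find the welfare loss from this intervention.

$28125

Competitive equilibrium: 234 − 0.05q = 69 + 0.05q → q* = 1650, p* = 151.5.
At the ceiling p = 114, quantity supplied = (114 − 69)/0.05 = 900.
Willingness to pay at q' = 900: 234 − 0.05·900 = 189.
Δq = 1650 − 900 = 750; wedge = 189 − 114 = 75.
Deadweight loss = ½ × 750 × 75 = $28125.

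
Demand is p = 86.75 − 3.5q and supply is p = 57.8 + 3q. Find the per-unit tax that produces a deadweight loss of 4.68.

Competitive equilibrium: 86.75 − 3.5q = 57.8 + 3q → q* = 4.4538, p* = 71.1615.
A tax t gives Δq = t/6.5 and wedge t, so DWL = t²/13.
t²/13 = 4.68 → t² = 60.84 → t = 7.8.

7.8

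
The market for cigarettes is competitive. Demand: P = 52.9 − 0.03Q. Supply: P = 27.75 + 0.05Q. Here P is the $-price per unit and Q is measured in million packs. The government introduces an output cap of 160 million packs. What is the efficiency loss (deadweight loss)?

$953.27 million

Competitive equilibrium: 52.9 − 0.03Q = 27.75 + 0.05Q → Q* = 314.375, P* = 43.4688.
At Q = 160: demand price = 52.9 − 0.03·160 = 48.1; supply price = 27.75 + 0.05·160 = 35.75.
ΔQ = 314.375 − 160 = 154.375; wedge = 48.1 − 35.75 = 12.35.
DWL = ½ × 154.375 × 12.35 = $953.27 million.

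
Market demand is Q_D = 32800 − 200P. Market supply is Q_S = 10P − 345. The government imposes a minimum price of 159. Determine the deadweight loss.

In inverse form: demand P = 164 − 0.005Q, supply P = 34.5 + 0.1Q.
Competitive equilibrium: 164 − 0.005Q = 34.5 + 0.1Q → Q* = 1233.3333, P* = 157.8333.
At the floor P = 159, quantity demanded = (164 − 159)/0.005 = 1000.
Sellers' marginal cost at Q' = 1000: 34.5 + 0.1·1000 = 134.5.
ΔQ = 1233.3333 − 1000 = 233.3333; wedge = 159 − 134.5 = 24.5.
The triangle = ½ × 233.3333 × 24.5 = 2858.33.

2858.33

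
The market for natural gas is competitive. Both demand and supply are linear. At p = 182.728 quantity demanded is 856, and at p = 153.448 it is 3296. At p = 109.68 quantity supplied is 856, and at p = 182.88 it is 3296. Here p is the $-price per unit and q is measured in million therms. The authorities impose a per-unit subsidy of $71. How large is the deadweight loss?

$60011.90 million

Demand slope = (153.448 − 182.728)/(3296 − 856) = −0.012, so p = 193 − 0.012q.
Supply slope = (182.88 − 109.68)/(3296 − 856) = 0.03, so p = 84 + 0.03q.
Competitive equilibrium: 193 − 0.012q = 84 + 0.03q → q* = 2595.2381, p* = 161.85714.
The subsidy lowers effective supply by 71: p = 13 + 0.03q.
New quantity: 193 − 0.012q = 13 + 0.03q → q' = 4285.71429.
Overproduction Δq = 4285.71429 − 2595.2381 = 1690.47619; wedge = subsidy = 71.
Deadweight loss = ½ × 1690.47619 × 71 = $60011.90 million.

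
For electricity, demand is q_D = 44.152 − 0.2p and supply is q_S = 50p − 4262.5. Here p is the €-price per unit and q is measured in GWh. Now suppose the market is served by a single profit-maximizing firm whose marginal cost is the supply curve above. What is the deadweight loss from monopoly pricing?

In inverse form: demand p = 220.76 − 5q, supply p = 85.25 + 0.02q.
Competitive equilibrium: 220.76 − 5q = 85.25 + 0.02q → q* = 26.994, p* = 85.7899.
Marginal revenue: MR = 220.76 − 10q. Set MR = MC: 220.76 − 10q = 85.25 + 0.02q → q_m = 13.524.
Price p_m = 220.76 − 5·13.524 = 153.14; MC(q_m) = 85.25 + 0.02·13.524 = 85.5205.
Competitive q* = 26.994, so Δq = 13.47; wedge = 153.14 − 85.5205 = 67.6195.
The triangle = ½ × 13.47 × 67.6195 = €455.42.

€455.42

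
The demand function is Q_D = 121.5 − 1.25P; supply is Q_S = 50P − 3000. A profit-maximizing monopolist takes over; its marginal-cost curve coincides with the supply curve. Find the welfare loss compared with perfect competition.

205.77

In inverse form: demand P = 97.2 − 0.8Q, supply P = 60 + 0.02Q.
Competitive equilibrium: 97.2 − 0.8Q = 60 + 0.02Q → Q* = 45.3659, P* = 60.9073.
Marginal revenue: MR = 97.2 − 1.6Q. Set MR = MC: 97.2 − 1.6Q = 60 + 0.02Q → Q_m = 22.963.
Price P_m = 97.2 − 0.8·22.963 = 78.8296; MC(Q_m) = 60 + 0.02·22.963 = 60.4593.
Competitive Q* = 45.3659, so ΔQ = 22.4029; wedge = 78.8296 − 60.4593 = 18.3703.
DWL = ½ × 22.4029 × 18.3703 = 205.77.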